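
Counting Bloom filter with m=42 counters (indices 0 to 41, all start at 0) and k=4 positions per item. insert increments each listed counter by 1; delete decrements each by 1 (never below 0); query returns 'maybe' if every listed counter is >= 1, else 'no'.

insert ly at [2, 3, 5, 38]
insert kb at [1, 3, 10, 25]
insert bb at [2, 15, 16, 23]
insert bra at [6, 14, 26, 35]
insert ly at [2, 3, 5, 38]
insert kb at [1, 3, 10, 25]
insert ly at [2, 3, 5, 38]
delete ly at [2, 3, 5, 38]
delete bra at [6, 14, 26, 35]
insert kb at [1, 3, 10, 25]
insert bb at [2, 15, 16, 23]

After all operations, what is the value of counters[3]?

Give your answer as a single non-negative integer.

Answer: 5

Derivation:
Step 1: insert ly at [2, 3, 5, 38] -> counters=[0,0,1,1,0,1,0,0,0,0,0,0,0,0,0,0,0,0,0,0,0,0,0,0,0,0,0,0,0,0,0,0,0,0,0,0,0,0,1,0,0,0]
Step 2: insert kb at [1, 3, 10, 25] -> counters=[0,1,1,2,0,1,0,0,0,0,1,0,0,0,0,0,0,0,0,0,0,0,0,0,0,1,0,0,0,0,0,0,0,0,0,0,0,0,1,0,0,0]
Step 3: insert bb at [2, 15, 16, 23] -> counters=[0,1,2,2,0,1,0,0,0,0,1,0,0,0,0,1,1,0,0,0,0,0,0,1,0,1,0,0,0,0,0,0,0,0,0,0,0,0,1,0,0,0]
Step 4: insert bra at [6, 14, 26, 35] -> counters=[0,1,2,2,0,1,1,0,0,0,1,0,0,0,1,1,1,0,0,0,0,0,0,1,0,1,1,0,0,0,0,0,0,0,0,1,0,0,1,0,0,0]
Step 5: insert ly at [2, 3, 5, 38] -> counters=[0,1,3,3,0,2,1,0,0,0,1,0,0,0,1,1,1,0,0,0,0,0,0,1,0,1,1,0,0,0,0,0,0,0,0,1,0,0,2,0,0,0]
Step 6: insert kb at [1, 3, 10, 25] -> counters=[0,2,3,4,0,2,1,0,0,0,2,0,0,0,1,1,1,0,0,0,0,0,0,1,0,2,1,0,0,0,0,0,0,0,0,1,0,0,2,0,0,0]
Step 7: insert ly at [2, 3, 5, 38] -> counters=[0,2,4,5,0,3,1,0,0,0,2,0,0,0,1,1,1,0,0,0,0,0,0,1,0,2,1,0,0,0,0,0,0,0,0,1,0,0,3,0,0,0]
Step 8: delete ly at [2, 3, 5, 38] -> counters=[0,2,3,4,0,2,1,0,0,0,2,0,0,0,1,1,1,0,0,0,0,0,0,1,0,2,1,0,0,0,0,0,0,0,0,1,0,0,2,0,0,0]
Step 9: delete bra at [6, 14, 26, 35] -> counters=[0,2,3,4,0,2,0,0,0,0,2,0,0,0,0,1,1,0,0,0,0,0,0,1,0,2,0,0,0,0,0,0,0,0,0,0,0,0,2,0,0,0]
Step 10: insert kb at [1, 3, 10, 25] -> counters=[0,3,3,5,0,2,0,0,0,0,3,0,0,0,0,1,1,0,0,0,0,0,0,1,0,3,0,0,0,0,0,0,0,0,0,0,0,0,2,0,0,0]
Step 11: insert bb at [2, 15, 16, 23] -> counters=[0,3,4,5,0,2,0,0,0,0,3,0,0,0,0,2,2,0,0,0,0,0,0,2,0,3,0,0,0,0,0,0,0,0,0,0,0,0,2,0,0,0]
Final counters=[0,3,4,5,0,2,0,0,0,0,3,0,0,0,0,2,2,0,0,0,0,0,0,2,0,3,0,0,0,0,0,0,0,0,0,0,0,0,2,0,0,0] -> counters[3]=5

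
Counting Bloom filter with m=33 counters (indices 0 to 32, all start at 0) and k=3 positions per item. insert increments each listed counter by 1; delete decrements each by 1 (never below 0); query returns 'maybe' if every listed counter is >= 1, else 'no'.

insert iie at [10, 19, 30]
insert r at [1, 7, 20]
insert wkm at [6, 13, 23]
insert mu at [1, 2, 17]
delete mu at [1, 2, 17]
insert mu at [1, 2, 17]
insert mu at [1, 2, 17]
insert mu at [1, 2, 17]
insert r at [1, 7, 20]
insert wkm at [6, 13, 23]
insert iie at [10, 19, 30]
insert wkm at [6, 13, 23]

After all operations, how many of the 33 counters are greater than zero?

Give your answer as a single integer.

Answer: 11

Derivation:
Step 1: insert iie at [10, 19, 30] -> counters=[0,0,0,0,0,0,0,0,0,0,1,0,0,0,0,0,0,0,0,1,0,0,0,0,0,0,0,0,0,0,1,0,0]
Step 2: insert r at [1, 7, 20] -> counters=[0,1,0,0,0,0,0,1,0,0,1,0,0,0,0,0,0,0,0,1,1,0,0,0,0,0,0,0,0,0,1,0,0]
Step 3: insert wkm at [6, 13, 23] -> counters=[0,1,0,0,0,0,1,1,0,0,1,0,0,1,0,0,0,0,0,1,1,0,0,1,0,0,0,0,0,0,1,0,0]
Step 4: insert mu at [1, 2, 17] -> counters=[0,2,1,0,0,0,1,1,0,0,1,0,0,1,0,0,0,1,0,1,1,0,0,1,0,0,0,0,0,0,1,0,0]
Step 5: delete mu at [1, 2, 17] -> counters=[0,1,0,0,0,0,1,1,0,0,1,0,0,1,0,0,0,0,0,1,1,0,0,1,0,0,0,0,0,0,1,0,0]
Step 6: insert mu at [1, 2, 17] -> counters=[0,2,1,0,0,0,1,1,0,0,1,0,0,1,0,0,0,1,0,1,1,0,0,1,0,0,0,0,0,0,1,0,0]
Step 7: insert mu at [1, 2, 17] -> counters=[0,3,2,0,0,0,1,1,0,0,1,0,0,1,0,0,0,2,0,1,1,0,0,1,0,0,0,0,0,0,1,0,0]
Step 8: insert mu at [1, 2, 17] -> counters=[0,4,3,0,0,0,1,1,0,0,1,0,0,1,0,0,0,3,0,1,1,0,0,1,0,0,0,0,0,0,1,0,0]
Step 9: insert r at [1, 7, 20] -> counters=[0,5,3,0,0,0,1,2,0,0,1,0,0,1,0,0,0,3,0,1,2,0,0,1,0,0,0,0,0,0,1,0,0]
Step 10: insert wkm at [6, 13, 23] -> counters=[0,5,3,0,0,0,2,2,0,0,1,0,0,2,0,0,0,3,0,1,2,0,0,2,0,0,0,0,0,0,1,0,0]
Step 11: insert iie at [10, 19, 30] -> counters=[0,5,3,0,0,0,2,2,0,0,2,0,0,2,0,0,0,3,0,2,2,0,0,2,0,0,0,0,0,0,2,0,0]
Step 12: insert wkm at [6, 13, 23] -> counters=[0,5,3,0,0,0,3,2,0,0,2,0,0,3,0,0,0,3,0,2,2,0,0,3,0,0,0,0,0,0,2,0,0]
Final counters=[0,5,3,0,0,0,3,2,0,0,2,0,0,3,0,0,0,3,0,2,2,0,0,3,0,0,0,0,0,0,2,0,0] -> 11 nonzero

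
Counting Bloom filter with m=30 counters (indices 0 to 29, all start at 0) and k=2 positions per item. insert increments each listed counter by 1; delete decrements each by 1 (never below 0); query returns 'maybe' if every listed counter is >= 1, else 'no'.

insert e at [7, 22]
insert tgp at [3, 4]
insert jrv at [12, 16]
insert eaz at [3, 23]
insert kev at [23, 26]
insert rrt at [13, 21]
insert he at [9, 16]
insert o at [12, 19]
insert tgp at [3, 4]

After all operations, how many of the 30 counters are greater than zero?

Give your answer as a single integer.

Step 1: insert e at [7, 22] -> counters=[0,0,0,0,0,0,0,1,0,0,0,0,0,0,0,0,0,0,0,0,0,0,1,0,0,0,0,0,0,0]
Step 2: insert tgp at [3, 4] -> counters=[0,0,0,1,1,0,0,1,0,0,0,0,0,0,0,0,0,0,0,0,0,0,1,0,0,0,0,0,0,0]
Step 3: insert jrv at [12, 16] -> counters=[0,0,0,1,1,0,0,1,0,0,0,0,1,0,0,0,1,0,0,0,0,0,1,0,0,0,0,0,0,0]
Step 4: insert eaz at [3, 23] -> counters=[0,0,0,2,1,0,0,1,0,0,0,0,1,0,0,0,1,0,0,0,0,0,1,1,0,0,0,0,0,0]
Step 5: insert kev at [23, 26] -> counters=[0,0,0,2,1,0,0,1,0,0,0,0,1,0,0,0,1,0,0,0,0,0,1,2,0,0,1,0,0,0]
Step 6: insert rrt at [13, 21] -> counters=[0,0,0,2,1,0,0,1,0,0,0,0,1,1,0,0,1,0,0,0,0,1,1,2,0,0,1,0,0,0]
Step 7: insert he at [9, 16] -> counters=[0,0,0,2,1,0,0,1,0,1,0,0,1,1,0,0,2,0,0,0,0,1,1,2,0,0,1,0,0,0]
Step 8: insert o at [12, 19] -> counters=[0,0,0,2,1,0,0,1,0,1,0,0,2,1,0,0,2,0,0,1,0,1,1,2,0,0,1,0,0,0]
Step 9: insert tgp at [3, 4] -> counters=[0,0,0,3,2,0,0,1,0,1,0,0,2,1,0,0,2,0,0,1,0,1,1,2,0,0,1,0,0,0]
Final counters=[0,0,0,3,2,0,0,1,0,1,0,0,2,1,0,0,2,0,0,1,0,1,1,2,0,0,1,0,0,0] -> 12 nonzero

Answer: 12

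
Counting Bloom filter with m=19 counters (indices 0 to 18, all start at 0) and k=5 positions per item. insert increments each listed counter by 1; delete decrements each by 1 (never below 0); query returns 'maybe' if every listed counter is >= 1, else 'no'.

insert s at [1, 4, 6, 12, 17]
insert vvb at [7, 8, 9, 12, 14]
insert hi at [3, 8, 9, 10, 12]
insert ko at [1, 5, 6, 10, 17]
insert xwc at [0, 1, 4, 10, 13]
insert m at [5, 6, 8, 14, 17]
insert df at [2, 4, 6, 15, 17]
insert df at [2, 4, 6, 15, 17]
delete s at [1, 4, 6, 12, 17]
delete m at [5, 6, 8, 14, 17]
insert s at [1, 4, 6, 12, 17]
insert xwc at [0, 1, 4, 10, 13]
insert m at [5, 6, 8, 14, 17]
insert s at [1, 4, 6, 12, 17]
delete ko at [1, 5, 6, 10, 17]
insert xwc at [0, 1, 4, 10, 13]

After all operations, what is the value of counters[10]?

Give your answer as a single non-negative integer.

Answer: 4

Derivation:
Step 1: insert s at [1, 4, 6, 12, 17] -> counters=[0,1,0,0,1,0,1,0,0,0,0,0,1,0,0,0,0,1,0]
Step 2: insert vvb at [7, 8, 9, 12, 14] -> counters=[0,1,0,0,1,0,1,1,1,1,0,0,2,0,1,0,0,1,0]
Step 3: insert hi at [3, 8, 9, 10, 12] -> counters=[0,1,0,1,1,0,1,1,2,2,1,0,3,0,1,0,0,1,0]
Step 4: insert ko at [1, 5, 6, 10, 17] -> counters=[0,2,0,1,1,1,2,1,2,2,2,0,3,0,1,0,0,2,0]
Step 5: insert xwc at [0, 1, 4, 10, 13] -> counters=[1,3,0,1,2,1,2,1,2,2,3,0,3,1,1,0,0,2,0]
Step 6: insert m at [5, 6, 8, 14, 17] -> counters=[1,3,0,1,2,2,3,1,3,2,3,0,3,1,2,0,0,3,0]
Step 7: insert df at [2, 4, 6, 15, 17] -> counters=[1,3,1,1,3,2,4,1,3,2,3,0,3,1,2,1,0,4,0]
Step 8: insert df at [2, 4, 6, 15, 17] -> counters=[1,3,2,1,4,2,5,1,3,2,3,0,3,1,2,2,0,5,0]
Step 9: delete s at [1, 4, 6, 12, 17] -> counters=[1,2,2,1,3,2,4,1,3,2,3,0,2,1,2,2,0,4,0]
Step 10: delete m at [5, 6, 8, 14, 17] -> counters=[1,2,2,1,3,1,3,1,2,2,3,0,2,1,1,2,0,3,0]
Step 11: insert s at [1, 4, 6, 12, 17] -> counters=[1,3,2,1,4,1,4,1,2,2,3,0,3,1,1,2,0,4,0]
Step 12: insert xwc at [0, 1, 4, 10, 13] -> counters=[2,4,2,1,5,1,4,1,2,2,4,0,3,2,1,2,0,4,0]
Step 13: insert m at [5, 6, 8, 14, 17] -> counters=[2,4,2,1,5,2,5,1,3,2,4,0,3,2,2,2,0,5,0]
Step 14: insert s at [1, 4, 6, 12, 17] -> counters=[2,5,2,1,6,2,6,1,3,2,4,0,4,2,2,2,0,6,0]
Step 15: delete ko at [1, 5, 6, 10, 17] -> counters=[2,4,2,1,6,1,5,1,3,2,3,0,4,2,2,2,0,5,0]
Step 16: insert xwc at [0, 1, 4, 10, 13] -> counters=[3,5,2,1,7,1,5,1,3,2,4,0,4,3,2,2,0,5,0]
Final counters=[3,5,2,1,7,1,5,1,3,2,4,0,4,3,2,2,0,5,0] -> counters[10]=4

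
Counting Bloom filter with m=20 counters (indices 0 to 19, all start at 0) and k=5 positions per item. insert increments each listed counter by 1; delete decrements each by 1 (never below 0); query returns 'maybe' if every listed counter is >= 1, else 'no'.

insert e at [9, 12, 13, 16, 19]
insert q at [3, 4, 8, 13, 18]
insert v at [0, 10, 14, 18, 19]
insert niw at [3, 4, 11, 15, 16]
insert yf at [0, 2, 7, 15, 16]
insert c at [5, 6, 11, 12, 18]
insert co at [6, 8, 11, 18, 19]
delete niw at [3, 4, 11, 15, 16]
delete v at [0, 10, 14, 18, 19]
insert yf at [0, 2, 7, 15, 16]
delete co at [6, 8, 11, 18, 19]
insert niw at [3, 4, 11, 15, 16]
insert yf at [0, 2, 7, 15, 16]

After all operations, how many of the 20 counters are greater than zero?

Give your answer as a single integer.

Step 1: insert e at [9, 12, 13, 16, 19] -> counters=[0,0,0,0,0,0,0,0,0,1,0,0,1,1,0,0,1,0,0,1]
Step 2: insert q at [3, 4, 8, 13, 18] -> counters=[0,0,0,1,1,0,0,0,1,1,0,0,1,2,0,0,1,0,1,1]
Step 3: insert v at [0, 10, 14, 18, 19] -> counters=[1,0,0,1,1,0,0,0,1,1,1,0,1,2,1,0,1,0,2,2]
Step 4: insert niw at [3, 4, 11, 15, 16] -> counters=[1,0,0,2,2,0,0,0,1,1,1,1,1,2,1,1,2,0,2,2]
Step 5: insert yf at [0, 2, 7, 15, 16] -> counters=[2,0,1,2,2,0,0,1,1,1,1,1,1,2,1,2,3,0,2,2]
Step 6: insert c at [5, 6, 11, 12, 18] -> counters=[2,0,1,2,2,1,1,1,1,1,1,2,2,2,1,2,3,0,3,2]
Step 7: insert co at [6, 8, 11, 18, 19] -> counters=[2,0,1,2,2,1,2,1,2,1,1,3,2,2,1,2,3,0,4,3]
Step 8: delete niw at [3, 4, 11, 15, 16] -> counters=[2,0,1,1,1,1,2,1,2,1,1,2,2,2,1,1,2,0,4,3]
Step 9: delete v at [0, 10, 14, 18, 19] -> counters=[1,0,1,1,1,1,2,1,2,1,0,2,2,2,0,1,2,0,3,2]
Step 10: insert yf at [0, 2, 7, 15, 16] -> counters=[2,0,2,1,1,1,2,2,2,1,0,2,2,2,0,2,3,0,3,2]
Step 11: delete co at [6, 8, 11, 18, 19] -> counters=[2,0,2,1,1,1,1,2,1,1,0,1,2,2,0,2,3,0,2,1]
Step 12: insert niw at [3, 4, 11, 15, 16] -> counters=[2,0,2,2,2,1,1,2,1,1,0,2,2,2,0,3,4,0,2,1]
Step 13: insert yf at [0, 2, 7, 15, 16] -> counters=[3,0,3,2,2,1,1,3,1,1,0,2,2,2,0,4,5,0,2,1]
Final counters=[3,0,3,2,2,1,1,3,1,1,0,2,2,2,0,4,5,0,2,1] -> 16 nonzero

Answer: 16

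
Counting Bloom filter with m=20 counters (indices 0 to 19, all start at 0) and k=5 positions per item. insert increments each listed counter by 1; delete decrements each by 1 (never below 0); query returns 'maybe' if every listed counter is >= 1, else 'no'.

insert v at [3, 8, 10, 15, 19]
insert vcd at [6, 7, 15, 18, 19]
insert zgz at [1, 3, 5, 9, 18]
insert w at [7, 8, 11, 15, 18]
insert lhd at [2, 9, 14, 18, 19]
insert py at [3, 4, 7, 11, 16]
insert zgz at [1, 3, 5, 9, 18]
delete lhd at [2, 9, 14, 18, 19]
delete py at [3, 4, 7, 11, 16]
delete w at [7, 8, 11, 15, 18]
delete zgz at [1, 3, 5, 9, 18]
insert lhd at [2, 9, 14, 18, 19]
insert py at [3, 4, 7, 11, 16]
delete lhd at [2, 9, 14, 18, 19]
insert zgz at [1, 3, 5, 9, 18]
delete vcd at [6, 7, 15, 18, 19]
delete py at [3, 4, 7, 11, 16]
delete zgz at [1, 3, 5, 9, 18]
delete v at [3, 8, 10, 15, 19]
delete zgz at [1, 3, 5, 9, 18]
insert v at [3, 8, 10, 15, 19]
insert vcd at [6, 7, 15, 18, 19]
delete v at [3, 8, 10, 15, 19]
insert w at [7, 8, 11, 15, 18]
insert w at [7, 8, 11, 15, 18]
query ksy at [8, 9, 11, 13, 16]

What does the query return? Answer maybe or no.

Answer: no

Derivation:
Step 1: insert v at [3, 8, 10, 15, 19] -> counters=[0,0,0,1,0,0,0,0,1,0,1,0,0,0,0,1,0,0,0,1]
Step 2: insert vcd at [6, 7, 15, 18, 19] -> counters=[0,0,0,1,0,0,1,1,1,0,1,0,0,0,0,2,0,0,1,2]
Step 3: insert zgz at [1, 3, 5, 9, 18] -> counters=[0,1,0,2,0,1,1,1,1,1,1,0,0,0,0,2,0,0,2,2]
Step 4: insert w at [7, 8, 11, 15, 18] -> counters=[0,1,0,2,0,1,1,2,2,1,1,1,0,0,0,3,0,0,3,2]
Step 5: insert lhd at [2, 9, 14, 18, 19] -> counters=[0,1,1,2,0,1,1,2,2,2,1,1,0,0,1,3,0,0,4,3]
Step 6: insert py at [3, 4, 7, 11, 16] -> counters=[0,1,1,3,1,1,1,3,2,2,1,2,0,0,1,3,1,0,4,3]
Step 7: insert zgz at [1, 3, 5, 9, 18] -> counters=[0,2,1,4,1,2,1,3,2,3,1,2,0,0,1,3,1,0,5,3]
Step 8: delete lhd at [2, 9, 14, 18, 19] -> counters=[0,2,0,4,1,2,1,3,2,2,1,2,0,0,0,3,1,0,4,2]
Step 9: delete py at [3, 4, 7, 11, 16] -> counters=[0,2,0,3,0,2,1,2,2,2,1,1,0,0,0,3,0,0,4,2]
Step 10: delete w at [7, 8, 11, 15, 18] -> counters=[0,2,0,3,0,2,1,1,1,2,1,0,0,0,0,2,0,0,3,2]
Step 11: delete zgz at [1, 3, 5, 9, 18] -> counters=[0,1,0,2,0,1,1,1,1,1,1,0,0,0,0,2,0,0,2,2]
Step 12: insert lhd at [2, 9, 14, 18, 19] -> counters=[0,1,1,2,0,1,1,1,1,2,1,0,0,0,1,2,0,0,3,3]
Step 13: insert py at [3, 4, 7, 11, 16] -> counters=[0,1,1,3,1,1,1,2,1,2,1,1,0,0,1,2,1,0,3,3]
Step 14: delete lhd at [2, 9, 14, 18, 19] -> counters=[0,1,0,3,1,1,1,2,1,1,1,1,0,0,0,2,1,0,2,2]
Step 15: insert zgz at [1, 3, 5, 9, 18] -> counters=[0,2,0,4,1,2,1,2,1,2,1,1,0,0,0,2,1,0,3,2]
Step 16: delete vcd at [6, 7, 15, 18, 19] -> counters=[0,2,0,4,1,2,0,1,1,2,1,1,0,0,0,1,1,0,2,1]
Step 17: delete py at [3, 4, 7, 11, 16] -> counters=[0,2,0,3,0,2,0,0,1,2,1,0,0,0,0,1,0,0,2,1]
Step 18: delete zgz at [1, 3, 5, 9, 18] -> counters=[0,1,0,2,0,1,0,0,1,1,1,0,0,0,0,1,0,0,1,1]
Step 19: delete v at [3, 8, 10, 15, 19] -> counters=[0,1,0,1,0,1,0,0,0,1,0,0,0,0,0,0,0,0,1,0]
Step 20: delete zgz at [1, 3, 5, 9, 18] -> counters=[0,0,0,0,0,0,0,0,0,0,0,0,0,0,0,0,0,0,0,0]
Step 21: insert v at [3, 8, 10, 15, 19] -> counters=[0,0,0,1,0,0,0,0,1,0,1,0,0,0,0,1,0,0,0,1]
Step 22: insert vcd at [6, 7, 15, 18, 19] -> counters=[0,0,0,1,0,0,1,1,1,0,1,0,0,0,0,2,0,0,1,2]
Step 23: delete v at [3, 8, 10, 15, 19] -> counters=[0,0,0,0,0,0,1,1,0,0,0,0,0,0,0,1,0,0,1,1]
Step 24: insert w at [7, 8, 11, 15, 18] -> counters=[0,0,0,0,0,0,1,2,1,0,0,1,0,0,0,2,0,0,2,1]
Step 25: insert w at [7, 8, 11, 15, 18] -> counters=[0,0,0,0,0,0,1,3,2,0,0,2,0,0,0,3,0,0,3,1]
Query ksy: check counters[8]=2 counters[9]=0 counters[11]=2 counters[13]=0 counters[16]=0 -> no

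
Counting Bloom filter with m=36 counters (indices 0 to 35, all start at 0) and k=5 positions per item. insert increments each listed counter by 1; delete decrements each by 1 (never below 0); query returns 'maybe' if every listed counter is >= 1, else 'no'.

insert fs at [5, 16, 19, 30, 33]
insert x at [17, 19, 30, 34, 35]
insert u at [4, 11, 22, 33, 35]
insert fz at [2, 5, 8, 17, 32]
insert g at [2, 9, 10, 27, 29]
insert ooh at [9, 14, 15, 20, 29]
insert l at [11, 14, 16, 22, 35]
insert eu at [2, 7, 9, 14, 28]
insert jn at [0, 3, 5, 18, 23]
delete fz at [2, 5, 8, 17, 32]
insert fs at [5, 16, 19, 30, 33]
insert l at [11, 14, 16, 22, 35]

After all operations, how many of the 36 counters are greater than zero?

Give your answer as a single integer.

Answer: 25

Derivation:
Step 1: insert fs at [5, 16, 19, 30, 33] -> counters=[0,0,0,0,0,1,0,0,0,0,0,0,0,0,0,0,1,0,0,1,0,0,0,0,0,0,0,0,0,0,1,0,0,1,0,0]
Step 2: insert x at [17, 19, 30, 34, 35] -> counters=[0,0,0,0,0,1,0,0,0,0,0,0,0,0,0,0,1,1,0,2,0,0,0,0,0,0,0,0,0,0,2,0,0,1,1,1]
Step 3: insert u at [4, 11, 22, 33, 35] -> counters=[0,0,0,0,1,1,0,0,0,0,0,1,0,0,0,0,1,1,0,2,0,0,1,0,0,0,0,0,0,0,2,0,0,2,1,2]
Step 4: insert fz at [2, 5, 8, 17, 32] -> counters=[0,0,1,0,1,2,0,0,1,0,0,1,0,0,0,0,1,2,0,2,0,0,1,0,0,0,0,0,0,0,2,0,1,2,1,2]
Step 5: insert g at [2, 9, 10, 27, 29] -> counters=[0,0,2,0,1,2,0,0,1,1,1,1,0,0,0,0,1,2,0,2,0,0,1,0,0,0,0,1,0,1,2,0,1,2,1,2]
Step 6: insert ooh at [9, 14, 15, 20, 29] -> counters=[0,0,2,0,1,2,0,0,1,2,1,1,0,0,1,1,1,2,0,2,1,0,1,0,0,0,0,1,0,2,2,0,1,2,1,2]
Step 7: insert l at [11, 14, 16, 22, 35] -> counters=[0,0,2,0,1,2,0,0,1,2,1,2,0,0,2,1,2,2,0,2,1,0,2,0,0,0,0,1,0,2,2,0,1,2,1,3]
Step 8: insert eu at [2, 7, 9, 14, 28] -> counters=[0,0,3,0,1,2,0,1,1,3,1,2,0,0,3,1,2,2,0,2,1,0,2,0,0,0,0,1,1,2,2,0,1,2,1,3]
Step 9: insert jn at [0, 3, 5, 18, 23] -> counters=[1,0,3,1,1,3,0,1,1,3,1,2,0,0,3,1,2,2,1,2,1,0,2,1,0,0,0,1,1,2,2,0,1,2,1,3]
Step 10: delete fz at [2, 5, 8, 17, 32] -> counters=[1,0,2,1,1,2,0,1,0,3,1,2,0,0,3,1,2,1,1,2,1,0,2,1,0,0,0,1,1,2,2,0,0,2,1,3]
Step 11: insert fs at [5, 16, 19, 30, 33] -> counters=[1,0,2,1,1,3,0,1,0,3,1,2,0,0,3,1,3,1,1,3,1,0,2,1,0,0,0,1,1,2,3,0,0,3,1,3]
Step 12: insert l at [11, 14, 16, 22, 35] -> counters=[1,0,2,1,1,3,0,1,0,3,1,3,0,0,4,1,4,1,1,3,1,0,3,1,0,0,0,1,1,2,3,0,0,3,1,4]
Final counters=[1,0,2,1,1,3,0,1,0,3,1,3,0,0,4,1,4,1,1,3,1,0,3,1,0,0,0,1,1,2,3,0,0,3,1,4] -> 25 nonzero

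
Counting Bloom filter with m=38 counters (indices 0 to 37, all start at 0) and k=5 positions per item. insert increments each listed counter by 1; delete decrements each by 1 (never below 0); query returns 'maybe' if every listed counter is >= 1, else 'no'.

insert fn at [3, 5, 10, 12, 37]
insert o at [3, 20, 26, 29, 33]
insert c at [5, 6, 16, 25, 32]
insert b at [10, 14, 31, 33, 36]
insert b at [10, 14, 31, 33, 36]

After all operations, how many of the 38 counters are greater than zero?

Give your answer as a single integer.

Answer: 16

Derivation:
Step 1: insert fn at [3, 5, 10, 12, 37] -> counters=[0,0,0,1,0,1,0,0,0,0,1,0,1,0,0,0,0,0,0,0,0,0,0,0,0,0,0,0,0,0,0,0,0,0,0,0,0,1]
Step 2: insert o at [3, 20, 26, 29, 33] -> counters=[0,0,0,2,0,1,0,0,0,0,1,0,1,0,0,0,0,0,0,0,1,0,0,0,0,0,1,0,0,1,0,0,0,1,0,0,0,1]
Step 3: insert c at [5, 6, 16, 25, 32] -> counters=[0,0,0,2,0,2,1,0,0,0,1,0,1,0,0,0,1,0,0,0,1,0,0,0,0,1,1,0,0,1,0,0,1,1,0,0,0,1]
Step 4: insert b at [10, 14, 31, 33, 36] -> counters=[0,0,0,2,0,2,1,0,0,0,2,0,1,0,1,0,1,0,0,0,1,0,0,0,0,1,1,0,0,1,0,1,1,2,0,0,1,1]
Step 5: insert b at [10, 14, 31, 33, 36] -> counters=[0,0,0,2,0,2,1,0,0,0,3,0,1,0,2,0,1,0,0,0,1,0,0,0,0,1,1,0,0,1,0,2,1,3,0,0,2,1]
Final counters=[0,0,0,2,0,2,1,0,0,0,3,0,1,0,2,0,1,0,0,0,1,0,0,0,0,1,1,0,0,1,0,2,1,3,0,0,2,1] -> 16 nonzero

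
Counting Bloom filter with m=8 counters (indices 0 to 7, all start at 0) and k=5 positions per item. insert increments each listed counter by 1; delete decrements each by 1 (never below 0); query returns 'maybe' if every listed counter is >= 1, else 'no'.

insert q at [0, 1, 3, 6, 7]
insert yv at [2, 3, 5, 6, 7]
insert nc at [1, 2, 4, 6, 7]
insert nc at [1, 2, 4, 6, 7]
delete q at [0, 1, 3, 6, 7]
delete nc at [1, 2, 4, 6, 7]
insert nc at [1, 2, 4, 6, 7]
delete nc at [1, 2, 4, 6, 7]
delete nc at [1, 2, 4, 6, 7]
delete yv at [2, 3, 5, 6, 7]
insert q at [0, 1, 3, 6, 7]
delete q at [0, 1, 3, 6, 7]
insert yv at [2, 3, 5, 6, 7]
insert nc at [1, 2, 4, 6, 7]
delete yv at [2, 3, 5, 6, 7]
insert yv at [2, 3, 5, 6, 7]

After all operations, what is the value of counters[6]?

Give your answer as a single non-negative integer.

Answer: 2

Derivation:
Step 1: insert q at [0, 1, 3, 6, 7] -> counters=[1,1,0,1,0,0,1,1]
Step 2: insert yv at [2, 3, 5, 6, 7] -> counters=[1,1,1,2,0,1,2,2]
Step 3: insert nc at [1, 2, 4, 6, 7] -> counters=[1,2,2,2,1,1,3,3]
Step 4: insert nc at [1, 2, 4, 6, 7] -> counters=[1,3,3,2,2,1,4,4]
Step 5: delete q at [0, 1, 3, 6, 7] -> counters=[0,2,3,1,2,1,3,3]
Step 6: delete nc at [1, 2, 4, 6, 7] -> counters=[0,1,2,1,1,1,2,2]
Step 7: insert nc at [1, 2, 4, 6, 7] -> counters=[0,2,3,1,2,1,3,3]
Step 8: delete nc at [1, 2, 4, 6, 7] -> counters=[0,1,2,1,1,1,2,2]
Step 9: delete nc at [1, 2, 4, 6, 7] -> counters=[0,0,1,1,0,1,1,1]
Step 10: delete yv at [2, 3, 5, 6, 7] -> counters=[0,0,0,0,0,0,0,0]
Step 11: insert q at [0, 1, 3, 6, 7] -> counters=[1,1,0,1,0,0,1,1]
Step 12: delete q at [0, 1, 3, 6, 7] -> counters=[0,0,0,0,0,0,0,0]
Step 13: insert yv at [2, 3, 5, 6, 7] -> counters=[0,0,1,1,0,1,1,1]
Step 14: insert nc at [1, 2, 4, 6, 7] -> counters=[0,1,2,1,1,1,2,2]
Step 15: delete yv at [2, 3, 5, 6, 7] -> counters=[0,1,1,0,1,0,1,1]
Step 16: insert yv at [2, 3, 5, 6, 7] -> counters=[0,1,2,1,1,1,2,2]
Final counters=[0,1,2,1,1,1,2,2] -> counters[6]=2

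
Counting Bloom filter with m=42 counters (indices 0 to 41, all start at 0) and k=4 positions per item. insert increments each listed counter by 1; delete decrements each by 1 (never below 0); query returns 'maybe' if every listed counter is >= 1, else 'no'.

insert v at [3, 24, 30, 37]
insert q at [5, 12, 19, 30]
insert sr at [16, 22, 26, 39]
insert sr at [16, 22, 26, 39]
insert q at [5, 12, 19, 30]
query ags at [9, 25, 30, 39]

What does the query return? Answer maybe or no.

Step 1: insert v at [3, 24, 30, 37] -> counters=[0,0,0,1,0,0,0,0,0,0,0,0,0,0,0,0,0,0,0,0,0,0,0,0,1,0,0,0,0,0,1,0,0,0,0,0,0,1,0,0,0,0]
Step 2: insert q at [5, 12, 19, 30] -> counters=[0,0,0,1,0,1,0,0,0,0,0,0,1,0,0,0,0,0,0,1,0,0,0,0,1,0,0,0,0,0,2,0,0,0,0,0,0,1,0,0,0,0]
Step 3: insert sr at [16, 22, 26, 39] -> counters=[0,0,0,1,0,1,0,0,0,0,0,0,1,0,0,0,1,0,0,1,0,0,1,0,1,0,1,0,0,0,2,0,0,0,0,0,0,1,0,1,0,0]
Step 4: insert sr at [16, 22, 26, 39] -> counters=[0,0,0,1,0,1,0,0,0,0,0,0,1,0,0,0,2,0,0,1,0,0,2,0,1,0,2,0,0,0,2,0,0,0,0,0,0,1,0,2,0,0]
Step 5: insert q at [5, 12, 19, 30] -> counters=[0,0,0,1,0,2,0,0,0,0,0,0,2,0,0,0,2,0,0,2,0,0,2,0,1,0,2,0,0,0,3,0,0,0,0,0,0,1,0,2,0,0]
Query ags: check counters[9]=0 counters[25]=0 counters[30]=3 counters[39]=2 -> no

Answer: no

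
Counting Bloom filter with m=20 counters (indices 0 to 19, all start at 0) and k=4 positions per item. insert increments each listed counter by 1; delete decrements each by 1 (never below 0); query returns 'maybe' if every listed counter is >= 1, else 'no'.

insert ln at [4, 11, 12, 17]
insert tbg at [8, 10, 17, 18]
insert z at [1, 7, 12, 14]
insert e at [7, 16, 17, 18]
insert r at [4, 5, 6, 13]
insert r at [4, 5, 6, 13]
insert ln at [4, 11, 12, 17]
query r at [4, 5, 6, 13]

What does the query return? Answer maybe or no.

Answer: maybe

Derivation:
Step 1: insert ln at [4, 11, 12, 17] -> counters=[0,0,0,0,1,0,0,0,0,0,0,1,1,0,0,0,0,1,0,0]
Step 2: insert tbg at [8, 10, 17, 18] -> counters=[0,0,0,0,1,0,0,0,1,0,1,1,1,0,0,0,0,2,1,0]
Step 3: insert z at [1, 7, 12, 14] -> counters=[0,1,0,0,1,0,0,1,1,0,1,1,2,0,1,0,0,2,1,0]
Step 4: insert e at [7, 16, 17, 18] -> counters=[0,1,0,0,1,0,0,2,1,0,1,1,2,0,1,0,1,3,2,0]
Step 5: insert r at [4, 5, 6, 13] -> counters=[0,1,0,0,2,1,1,2,1,0,1,1,2,1,1,0,1,3,2,0]
Step 6: insert r at [4, 5, 6, 13] -> counters=[0,1,0,0,3,2,2,2,1,0,1,1,2,2,1,0,1,3,2,0]
Step 7: insert ln at [4, 11, 12, 17] -> counters=[0,1,0,0,4,2,2,2,1,0,1,2,3,2,1,0,1,4,2,0]
Query r: check counters[4]=4 counters[5]=2 counters[6]=2 counters[13]=2 -> maybe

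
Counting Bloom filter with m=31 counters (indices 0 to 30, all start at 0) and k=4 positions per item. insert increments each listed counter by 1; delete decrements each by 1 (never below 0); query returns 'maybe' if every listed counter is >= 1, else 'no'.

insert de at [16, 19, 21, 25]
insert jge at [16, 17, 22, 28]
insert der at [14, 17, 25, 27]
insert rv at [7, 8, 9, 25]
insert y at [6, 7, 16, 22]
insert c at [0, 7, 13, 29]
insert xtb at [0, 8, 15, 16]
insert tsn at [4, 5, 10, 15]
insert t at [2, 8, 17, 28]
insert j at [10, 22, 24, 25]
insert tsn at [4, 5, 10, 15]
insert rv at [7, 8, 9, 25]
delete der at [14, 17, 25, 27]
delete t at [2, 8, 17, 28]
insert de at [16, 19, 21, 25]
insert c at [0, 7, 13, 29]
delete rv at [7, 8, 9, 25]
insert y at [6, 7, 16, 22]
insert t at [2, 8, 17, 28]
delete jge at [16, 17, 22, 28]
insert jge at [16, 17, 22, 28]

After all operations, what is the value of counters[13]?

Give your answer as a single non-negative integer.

Answer: 2

Derivation:
Step 1: insert de at [16, 19, 21, 25] -> counters=[0,0,0,0,0,0,0,0,0,0,0,0,0,0,0,0,1,0,0,1,0,1,0,0,0,1,0,0,0,0,0]
Step 2: insert jge at [16, 17, 22, 28] -> counters=[0,0,0,0,0,0,0,0,0,0,0,0,0,0,0,0,2,1,0,1,0,1,1,0,0,1,0,0,1,0,0]
Step 3: insert der at [14, 17, 25, 27] -> counters=[0,0,0,0,0,0,0,0,0,0,0,0,0,0,1,0,2,2,0,1,0,1,1,0,0,2,0,1,1,0,0]
Step 4: insert rv at [7, 8, 9, 25] -> counters=[0,0,0,0,0,0,0,1,1,1,0,0,0,0,1,0,2,2,0,1,0,1,1,0,0,3,0,1,1,0,0]
Step 5: insert y at [6, 7, 16, 22] -> counters=[0,0,0,0,0,0,1,2,1,1,0,0,0,0,1,0,3,2,0,1,0,1,2,0,0,3,0,1,1,0,0]
Step 6: insert c at [0, 7, 13, 29] -> counters=[1,0,0,0,0,0,1,3,1,1,0,0,0,1,1,0,3,2,0,1,0,1,2,0,0,3,0,1,1,1,0]
Step 7: insert xtb at [0, 8, 15, 16] -> counters=[2,0,0,0,0,0,1,3,2,1,0,0,0,1,1,1,4,2,0,1,0,1,2,0,0,3,0,1,1,1,0]
Step 8: insert tsn at [4, 5, 10, 15] -> counters=[2,0,0,0,1,1,1,3,2,1,1,0,0,1,1,2,4,2,0,1,0,1,2,0,0,3,0,1,1,1,0]
Step 9: insert t at [2, 8, 17, 28] -> counters=[2,0,1,0,1,1,1,3,3,1,1,0,0,1,1,2,4,3,0,1,0,1,2,0,0,3,0,1,2,1,0]
Step 10: insert j at [10, 22, 24, 25] -> counters=[2,0,1,0,1,1,1,3,3,1,2,0,0,1,1,2,4,3,0,1,0,1,3,0,1,4,0,1,2,1,0]
Step 11: insert tsn at [4, 5, 10, 15] -> counters=[2,0,1,0,2,2,1,3,3,1,3,0,0,1,1,3,4,3,0,1,0,1,3,0,1,4,0,1,2,1,0]
Step 12: insert rv at [7, 8, 9, 25] -> counters=[2,0,1,0,2,2,1,4,4,2,3,0,0,1,1,3,4,3,0,1,0,1,3,0,1,5,0,1,2,1,0]
Step 13: delete der at [14, 17, 25, 27] -> counters=[2,0,1,0,2,2,1,4,4,2,3,0,0,1,0,3,4,2,0,1,0,1,3,0,1,4,0,0,2,1,0]
Step 14: delete t at [2, 8, 17, 28] -> counters=[2,0,0,0,2,2,1,4,3,2,3,0,0,1,0,3,4,1,0,1,0,1,3,0,1,4,0,0,1,1,0]
Step 15: insert de at [16, 19, 21, 25] -> counters=[2,0,0,0,2,2,1,4,3,2,3,0,0,1,0,3,5,1,0,2,0,2,3,0,1,5,0,0,1,1,0]
Step 16: insert c at [0, 7, 13, 29] -> counters=[3,0,0,0,2,2,1,5,3,2,3,0,0,2,0,3,5,1,0,2,0,2,3,0,1,5,0,0,1,2,0]
Step 17: delete rv at [7, 8, 9, 25] -> counters=[3,0,0,0,2,2,1,4,2,1,3,0,0,2,0,3,5,1,0,2,0,2,3,0,1,4,0,0,1,2,0]
Step 18: insert y at [6, 7, 16, 22] -> counters=[3,0,0,0,2,2,2,5,2,1,3,0,0,2,0,3,6,1,0,2,0,2,4,0,1,4,0,0,1,2,0]
Step 19: insert t at [2, 8, 17, 28] -> counters=[3,0,1,0,2,2,2,5,3,1,3,0,0,2,0,3,6,2,0,2,0,2,4,0,1,4,0,0,2,2,0]
Step 20: delete jge at [16, 17, 22, 28] -> counters=[3,0,1,0,2,2,2,5,3,1,3,0,0,2,0,3,5,1,0,2,0,2,3,0,1,4,0,0,1,2,0]
Step 21: insert jge at [16, 17, 22, 28] -> counters=[3,0,1,0,2,2,2,5,3,1,3,0,0,2,0,3,6,2,0,2,0,2,4,0,1,4,0,0,2,2,0]
Final counters=[3,0,1,0,2,2,2,5,3,1,3,0,0,2,0,3,6,2,0,2,0,2,4,0,1,4,0,0,2,2,0] -> counters[13]=2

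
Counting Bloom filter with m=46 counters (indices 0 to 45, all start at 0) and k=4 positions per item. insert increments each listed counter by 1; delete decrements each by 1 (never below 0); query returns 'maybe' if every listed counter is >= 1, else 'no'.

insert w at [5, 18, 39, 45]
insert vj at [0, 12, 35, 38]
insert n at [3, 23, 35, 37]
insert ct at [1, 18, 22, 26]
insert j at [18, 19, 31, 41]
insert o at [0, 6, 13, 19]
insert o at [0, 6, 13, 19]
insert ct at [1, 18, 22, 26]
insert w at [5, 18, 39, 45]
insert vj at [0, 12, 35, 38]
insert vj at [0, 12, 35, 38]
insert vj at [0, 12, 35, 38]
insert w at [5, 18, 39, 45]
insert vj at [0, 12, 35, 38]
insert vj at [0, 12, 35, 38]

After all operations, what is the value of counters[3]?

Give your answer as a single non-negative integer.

Step 1: insert w at [5, 18, 39, 45] -> counters=[0,0,0,0,0,1,0,0,0,0,0,0,0,0,0,0,0,0,1,0,0,0,0,0,0,0,0,0,0,0,0,0,0,0,0,0,0,0,0,1,0,0,0,0,0,1]
Step 2: insert vj at [0, 12, 35, 38] -> counters=[1,0,0,0,0,1,0,0,0,0,0,0,1,0,0,0,0,0,1,0,0,0,0,0,0,0,0,0,0,0,0,0,0,0,0,1,0,0,1,1,0,0,0,0,0,1]
Step 3: insert n at [3, 23, 35, 37] -> counters=[1,0,0,1,0,1,0,0,0,0,0,0,1,0,0,0,0,0,1,0,0,0,0,1,0,0,0,0,0,0,0,0,0,0,0,2,0,1,1,1,0,0,0,0,0,1]
Step 4: insert ct at [1, 18, 22, 26] -> counters=[1,1,0,1,0,1,0,0,0,0,0,0,1,0,0,0,0,0,2,0,0,0,1,1,0,0,1,0,0,0,0,0,0,0,0,2,0,1,1,1,0,0,0,0,0,1]
Step 5: insert j at [18, 19, 31, 41] -> counters=[1,1,0,1,0,1,0,0,0,0,0,0,1,0,0,0,0,0,3,1,0,0,1,1,0,0,1,0,0,0,0,1,0,0,0,2,0,1,1,1,0,1,0,0,0,1]
Step 6: insert o at [0, 6, 13, 19] -> counters=[2,1,0,1,0,1,1,0,0,0,0,0,1,1,0,0,0,0,3,2,0,0,1,1,0,0,1,0,0,0,0,1,0,0,0,2,0,1,1,1,0,1,0,0,0,1]
Step 7: insert o at [0, 6, 13, 19] -> counters=[3,1,0,1,0,1,2,0,0,0,0,0,1,2,0,0,0,0,3,3,0,0,1,1,0,0,1,0,0,0,0,1,0,0,0,2,0,1,1,1,0,1,0,0,0,1]
Step 8: insert ct at [1, 18, 22, 26] -> counters=[3,2,0,1,0,1,2,0,0,0,0,0,1,2,0,0,0,0,4,3,0,0,2,1,0,0,2,0,0,0,0,1,0,0,0,2,0,1,1,1,0,1,0,0,0,1]
Step 9: insert w at [5, 18, 39, 45] -> counters=[3,2,0,1,0,2,2,0,0,0,0,0,1,2,0,0,0,0,5,3,0,0,2,1,0,0,2,0,0,0,0,1,0,0,0,2,0,1,1,2,0,1,0,0,0,2]
Step 10: insert vj at [0, 12, 35, 38] -> counters=[4,2,0,1,0,2,2,0,0,0,0,0,2,2,0,0,0,0,5,3,0,0,2,1,0,0,2,0,0,0,0,1,0,0,0,3,0,1,2,2,0,1,0,0,0,2]
Step 11: insert vj at [0, 12, 35, 38] -> counters=[5,2,0,1,0,2,2,0,0,0,0,0,3,2,0,0,0,0,5,3,0,0,2,1,0,0,2,0,0,0,0,1,0,0,0,4,0,1,3,2,0,1,0,0,0,2]
Step 12: insert vj at [0, 12, 35, 38] -> counters=[6,2,0,1,0,2,2,0,0,0,0,0,4,2,0,0,0,0,5,3,0,0,2,1,0,0,2,0,0,0,0,1,0,0,0,5,0,1,4,2,0,1,0,0,0,2]
Step 13: insert w at [5, 18, 39, 45] -> counters=[6,2,0,1,0,3,2,0,0,0,0,0,4,2,0,0,0,0,6,3,0,0,2,1,0,0,2,0,0,0,0,1,0,0,0,5,0,1,4,3,0,1,0,0,0,3]
Step 14: insert vj at [0, 12, 35, 38] -> counters=[7,2,0,1,0,3,2,0,0,0,0,0,5,2,0,0,0,0,6,3,0,0,2,1,0,0,2,0,0,0,0,1,0,0,0,6,0,1,5,3,0,1,0,0,0,3]
Step 15: insert vj at [0, 12, 35, 38] -> counters=[8,2,0,1,0,3,2,0,0,0,0,0,6,2,0,0,0,0,6,3,0,0,2,1,0,0,2,0,0,0,0,1,0,0,0,7,0,1,6,3,0,1,0,0,0,3]
Final counters=[8,2,0,1,0,3,2,0,0,0,0,0,6,2,0,0,0,0,6,3,0,0,2,1,0,0,2,0,0,0,0,1,0,0,0,7,0,1,6,3,0,1,0,0,0,3] -> counters[3]=1

Answer: 1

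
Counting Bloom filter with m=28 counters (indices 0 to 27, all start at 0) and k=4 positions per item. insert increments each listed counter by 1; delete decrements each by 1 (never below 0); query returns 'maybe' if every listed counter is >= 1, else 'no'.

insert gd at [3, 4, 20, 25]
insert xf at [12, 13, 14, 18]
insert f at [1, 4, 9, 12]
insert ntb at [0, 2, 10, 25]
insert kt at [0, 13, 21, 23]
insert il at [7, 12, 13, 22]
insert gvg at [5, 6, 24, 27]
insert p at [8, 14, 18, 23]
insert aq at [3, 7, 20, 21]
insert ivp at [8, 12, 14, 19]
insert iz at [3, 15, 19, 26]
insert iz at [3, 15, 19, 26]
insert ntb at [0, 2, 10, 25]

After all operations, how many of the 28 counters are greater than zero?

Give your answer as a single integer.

Answer: 25

Derivation:
Step 1: insert gd at [3, 4, 20, 25] -> counters=[0,0,0,1,1,0,0,0,0,0,0,0,0,0,0,0,0,0,0,0,1,0,0,0,0,1,0,0]
Step 2: insert xf at [12, 13, 14, 18] -> counters=[0,0,0,1,1,0,0,0,0,0,0,0,1,1,1,0,0,0,1,0,1,0,0,0,0,1,0,0]
Step 3: insert f at [1, 4, 9, 12] -> counters=[0,1,0,1,2,0,0,0,0,1,0,0,2,1,1,0,0,0,1,0,1,0,0,0,0,1,0,0]
Step 4: insert ntb at [0, 2, 10, 25] -> counters=[1,1,1,1,2,0,0,0,0,1,1,0,2,1,1,0,0,0,1,0,1,0,0,0,0,2,0,0]
Step 5: insert kt at [0, 13, 21, 23] -> counters=[2,1,1,1,2,0,0,0,0,1,1,0,2,2,1,0,0,0,1,0,1,1,0,1,0,2,0,0]
Step 6: insert il at [7, 12, 13, 22] -> counters=[2,1,1,1,2,0,0,1,0,1,1,0,3,3,1,0,0,0,1,0,1,1,1,1,0,2,0,0]
Step 7: insert gvg at [5, 6, 24, 27] -> counters=[2,1,1,1,2,1,1,1,0,1,1,0,3,3,1,0,0,0,1,0,1,1,1,1,1,2,0,1]
Step 8: insert p at [8, 14, 18, 23] -> counters=[2,1,1,1,2,1,1,1,1,1,1,0,3,3,2,0,0,0,2,0,1,1,1,2,1,2,0,1]
Step 9: insert aq at [3, 7, 20, 21] -> counters=[2,1,1,2,2,1,1,2,1,1,1,0,3,3,2,0,0,0,2,0,2,2,1,2,1,2,0,1]
Step 10: insert ivp at [8, 12, 14, 19] -> counters=[2,1,1,2,2,1,1,2,2,1,1,0,4,3,3,0,0,0,2,1,2,2,1,2,1,2,0,1]
Step 11: insert iz at [3, 15, 19, 26] -> counters=[2,1,1,3,2,1,1,2,2,1,1,0,4,3,3,1,0,0,2,2,2,2,1,2,1,2,1,1]
Step 12: insert iz at [3, 15, 19, 26] -> counters=[2,1,1,4,2,1,1,2,2,1,1,0,4,3,3,2,0,0,2,3,2,2,1,2,1,2,2,1]
Step 13: insert ntb at [0, 2, 10, 25] -> counters=[3,1,2,4,2,1,1,2,2,1,2,0,4,3,3,2,0,0,2,3,2,2,1,2,1,3,2,1]
Final counters=[3,1,2,4,2,1,1,2,2,1,2,0,4,3,3,2,0,0,2,3,2,2,1,2,1,3,2,1] -> 25 nonzero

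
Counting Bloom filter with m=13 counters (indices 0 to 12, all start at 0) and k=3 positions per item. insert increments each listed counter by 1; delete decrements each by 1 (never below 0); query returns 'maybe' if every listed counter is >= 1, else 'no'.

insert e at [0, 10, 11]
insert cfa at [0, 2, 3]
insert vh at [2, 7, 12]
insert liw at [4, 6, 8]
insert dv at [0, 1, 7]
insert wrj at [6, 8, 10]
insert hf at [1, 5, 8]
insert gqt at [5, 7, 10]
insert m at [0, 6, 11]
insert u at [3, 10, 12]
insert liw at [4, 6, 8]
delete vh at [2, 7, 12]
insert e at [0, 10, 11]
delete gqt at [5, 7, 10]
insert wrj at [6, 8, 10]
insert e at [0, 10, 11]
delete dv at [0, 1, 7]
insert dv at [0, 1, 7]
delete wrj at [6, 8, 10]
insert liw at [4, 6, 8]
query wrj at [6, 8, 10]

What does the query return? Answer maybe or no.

Answer: maybe

Derivation:
Step 1: insert e at [0, 10, 11] -> counters=[1,0,0,0,0,0,0,0,0,0,1,1,0]
Step 2: insert cfa at [0, 2, 3] -> counters=[2,0,1,1,0,0,0,0,0,0,1,1,0]
Step 3: insert vh at [2, 7, 12] -> counters=[2,0,2,1,0,0,0,1,0,0,1,1,1]
Step 4: insert liw at [4, 6, 8] -> counters=[2,0,2,1,1,0,1,1,1,0,1,1,1]
Step 5: insert dv at [0, 1, 7] -> counters=[3,1,2,1,1,0,1,2,1,0,1,1,1]
Step 6: insert wrj at [6, 8, 10] -> counters=[3,1,2,1,1,0,2,2,2,0,2,1,1]
Step 7: insert hf at [1, 5, 8] -> counters=[3,2,2,1,1,1,2,2,3,0,2,1,1]
Step 8: insert gqt at [5, 7, 10] -> counters=[3,2,2,1,1,2,2,3,3,0,3,1,1]
Step 9: insert m at [0, 6, 11] -> counters=[4,2,2,1,1,2,3,3,3,0,3,2,1]
Step 10: insert u at [3, 10, 12] -> counters=[4,2,2,2,1,2,3,3,3,0,4,2,2]
Step 11: insert liw at [4, 6, 8] -> counters=[4,2,2,2,2,2,4,3,4,0,4,2,2]
Step 12: delete vh at [2, 7, 12] -> counters=[4,2,1,2,2,2,4,2,4,0,4,2,1]
Step 13: insert e at [0, 10, 11] -> counters=[5,2,1,2,2,2,4,2,4,0,5,3,1]
Step 14: delete gqt at [5, 7, 10] -> counters=[5,2,1,2,2,1,4,1,4,0,4,3,1]
Step 15: insert wrj at [6, 8, 10] -> counters=[5,2,1,2,2,1,5,1,5,0,5,3,1]
Step 16: insert e at [0, 10, 11] -> counters=[6,2,1,2,2,1,5,1,5,0,6,4,1]
Step 17: delete dv at [0, 1, 7] -> counters=[5,1,1,2,2,1,5,0,5,0,6,4,1]
Step 18: insert dv at [0, 1, 7] -> counters=[6,2,1,2,2,1,5,1,5,0,6,4,1]
Step 19: delete wrj at [6, 8, 10] -> counters=[6,2,1,2,2,1,4,1,4,0,5,4,1]
Step 20: insert liw at [4, 6, 8] -> counters=[6,2,1,2,3,1,5,1,5,0,5,4,1]
Query wrj: check counters[6]=5 counters[8]=5 counters[10]=5 -> maybe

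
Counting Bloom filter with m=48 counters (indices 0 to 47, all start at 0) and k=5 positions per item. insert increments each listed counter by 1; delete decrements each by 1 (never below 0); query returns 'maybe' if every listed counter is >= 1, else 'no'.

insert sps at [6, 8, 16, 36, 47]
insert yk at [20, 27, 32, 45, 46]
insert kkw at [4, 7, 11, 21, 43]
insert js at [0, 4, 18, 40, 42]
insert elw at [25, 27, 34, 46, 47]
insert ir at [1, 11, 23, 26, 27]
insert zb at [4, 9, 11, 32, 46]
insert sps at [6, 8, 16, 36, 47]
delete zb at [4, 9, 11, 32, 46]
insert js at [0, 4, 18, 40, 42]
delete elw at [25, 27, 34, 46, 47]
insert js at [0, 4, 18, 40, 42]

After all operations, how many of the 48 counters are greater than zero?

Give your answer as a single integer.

Step 1: insert sps at [6, 8, 16, 36, 47] -> counters=[0,0,0,0,0,0,1,0,1,0,0,0,0,0,0,0,1,0,0,0,0,0,0,0,0,0,0,0,0,0,0,0,0,0,0,0,1,0,0,0,0,0,0,0,0,0,0,1]
Step 2: insert yk at [20, 27, 32, 45, 46] -> counters=[0,0,0,0,0,0,1,0,1,0,0,0,0,0,0,0,1,0,0,0,1,0,0,0,0,0,0,1,0,0,0,0,1,0,0,0,1,0,0,0,0,0,0,0,0,1,1,1]
Step 3: insert kkw at [4, 7, 11, 21, 43] -> counters=[0,0,0,0,1,0,1,1,1,0,0,1,0,0,0,0,1,0,0,0,1,1,0,0,0,0,0,1,0,0,0,0,1,0,0,0,1,0,0,0,0,0,0,1,0,1,1,1]
Step 4: insert js at [0, 4, 18, 40, 42] -> counters=[1,0,0,0,2,0,1,1,1,0,0,1,0,0,0,0,1,0,1,0,1,1,0,0,0,0,0,1,0,0,0,0,1,0,0,0,1,0,0,0,1,0,1,1,0,1,1,1]
Step 5: insert elw at [25, 27, 34, 46, 47] -> counters=[1,0,0,0,2,0,1,1,1,0,0,1,0,0,0,0,1,0,1,0,1,1,0,0,0,1,0,2,0,0,0,0,1,0,1,0,1,0,0,0,1,0,1,1,0,1,2,2]
Step 6: insert ir at [1, 11, 23, 26, 27] -> counters=[1,1,0,0,2,0,1,1,1,0,0,2,0,0,0,0,1,0,1,0,1,1,0,1,0,1,1,3,0,0,0,0,1,0,1,0,1,0,0,0,1,0,1,1,0,1,2,2]
Step 7: insert zb at [4, 9, 11, 32, 46] -> counters=[1,1,0,0,3,0,1,1,1,1,0,3,0,0,0,0,1,0,1,0,1,1,0,1,0,1,1,3,0,0,0,0,2,0,1,0,1,0,0,0,1,0,1,1,0,1,3,2]
Step 8: insert sps at [6, 8, 16, 36, 47] -> counters=[1,1,0,0,3,0,2,1,2,1,0,3,0,0,0,0,2,0,1,0,1,1,0,1,0,1,1,3,0,0,0,0,2,0,1,0,2,0,0,0,1,0,1,1,0,1,3,3]
Step 9: delete zb at [4, 9, 11, 32, 46] -> counters=[1,1,0,0,2,0,2,1,2,0,0,2,0,0,0,0,2,0,1,0,1,1,0,1,0,1,1,3,0,0,0,0,1,0,1,0,2,0,0,0,1,0,1,1,0,1,2,3]
Step 10: insert js at [0, 4, 18, 40, 42] -> counters=[2,1,0,0,3,0,2,1,2,0,0,2,0,0,0,0,2,0,2,0,1,1,0,1,0,1,1,3,0,0,0,0,1,0,1,0,2,0,0,0,2,0,2,1,0,1,2,3]
Step 11: delete elw at [25, 27, 34, 46, 47] -> counters=[2,1,0,0,3,0,2,1,2,0,0,2,0,0,0,0,2,0,2,0,1,1,0,1,0,0,1,2,0,0,0,0,1,0,0,0,2,0,0,0,2,0,2,1,0,1,1,2]
Step 12: insert js at [0, 4, 18, 40, 42] -> counters=[3,1,0,0,4,0,2,1,2,0,0,2,0,0,0,0,2,0,3,0,1,1,0,1,0,0,1,2,0,0,0,0,1,0,0,0,2,0,0,0,3,0,3,1,0,1,1,2]
Final counters=[3,1,0,0,4,0,2,1,2,0,0,2,0,0,0,0,2,0,3,0,1,1,0,1,0,0,1,2,0,0,0,0,1,0,0,0,2,0,0,0,3,0,3,1,0,1,1,2] -> 22 nonzero

Answer: 22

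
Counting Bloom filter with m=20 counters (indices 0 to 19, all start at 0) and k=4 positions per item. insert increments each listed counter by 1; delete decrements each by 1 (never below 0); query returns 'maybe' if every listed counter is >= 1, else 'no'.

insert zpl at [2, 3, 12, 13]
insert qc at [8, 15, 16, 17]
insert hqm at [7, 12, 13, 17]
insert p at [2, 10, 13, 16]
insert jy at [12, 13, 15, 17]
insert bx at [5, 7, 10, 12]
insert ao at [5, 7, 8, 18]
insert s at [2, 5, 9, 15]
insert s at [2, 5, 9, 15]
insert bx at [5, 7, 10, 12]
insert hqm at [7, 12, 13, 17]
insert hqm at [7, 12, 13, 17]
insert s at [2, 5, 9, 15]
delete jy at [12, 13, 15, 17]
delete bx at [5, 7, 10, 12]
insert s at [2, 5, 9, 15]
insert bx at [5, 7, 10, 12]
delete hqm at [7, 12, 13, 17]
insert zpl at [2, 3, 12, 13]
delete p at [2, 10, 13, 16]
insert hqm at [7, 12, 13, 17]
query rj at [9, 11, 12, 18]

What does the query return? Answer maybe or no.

Answer: no

Derivation:
Step 1: insert zpl at [2, 3, 12, 13] -> counters=[0,0,1,1,0,0,0,0,0,0,0,0,1,1,0,0,0,0,0,0]
Step 2: insert qc at [8, 15, 16, 17] -> counters=[0,0,1,1,0,0,0,0,1,0,0,0,1,1,0,1,1,1,0,0]
Step 3: insert hqm at [7, 12, 13, 17] -> counters=[0,0,1,1,0,0,0,1,1,0,0,0,2,2,0,1,1,2,0,0]
Step 4: insert p at [2, 10, 13, 16] -> counters=[0,0,2,1,0,0,0,1,1,0,1,0,2,3,0,1,2,2,0,0]
Step 5: insert jy at [12, 13, 15, 17] -> counters=[0,0,2,1,0,0,0,1,1,0,1,0,3,4,0,2,2,3,0,0]
Step 6: insert bx at [5, 7, 10, 12] -> counters=[0,0,2,1,0,1,0,2,1,0,2,0,4,4,0,2,2,3,0,0]
Step 7: insert ao at [5, 7, 8, 18] -> counters=[0,0,2,1,0,2,0,3,2,0,2,0,4,4,0,2,2,3,1,0]
Step 8: insert s at [2, 5, 9, 15] -> counters=[0,0,3,1,0,3,0,3,2,1,2,0,4,4,0,3,2,3,1,0]
Step 9: insert s at [2, 5, 9, 15] -> counters=[0,0,4,1,0,4,0,3,2,2,2,0,4,4,0,4,2,3,1,0]
Step 10: insert bx at [5, 7, 10, 12] -> counters=[0,0,4,1,0,5,0,4,2,2,3,0,5,4,0,4,2,3,1,0]
Step 11: insert hqm at [7, 12, 13, 17] -> counters=[0,0,4,1,0,5,0,5,2,2,3,0,6,5,0,4,2,4,1,0]
Step 12: insert hqm at [7, 12, 13, 17] -> counters=[0,0,4,1,0,5,0,6,2,2,3,0,7,6,0,4,2,5,1,0]
Step 13: insert s at [2, 5, 9, 15] -> counters=[0,0,5,1,0,6,0,6,2,3,3,0,7,6,0,5,2,5,1,0]
Step 14: delete jy at [12, 13, 15, 17] -> counters=[0,0,5,1,0,6,0,6,2,3,3,0,6,5,0,4,2,4,1,0]
Step 15: delete bx at [5, 7, 10, 12] -> counters=[0,0,5,1,0,5,0,5,2,3,2,0,5,5,0,4,2,4,1,0]
Step 16: insert s at [2, 5, 9, 15] -> counters=[0,0,6,1,0,6,0,5,2,4,2,0,5,5,0,5,2,4,1,0]
Step 17: insert bx at [5, 7, 10, 12] -> counters=[0,0,6,1,0,7,0,6,2,4,3,0,6,5,0,5,2,4,1,0]
Step 18: delete hqm at [7, 12, 13, 17] -> counters=[0,0,6,1,0,7,0,5,2,4,3,0,5,4,0,5,2,3,1,0]
Step 19: insert zpl at [2, 3, 12, 13] -> counters=[0,0,7,2,0,7,0,5,2,4,3,0,6,5,0,5,2,3,1,0]
Step 20: delete p at [2, 10, 13, 16] -> counters=[0,0,6,2,0,7,0,5,2,4,2,0,6,4,0,5,1,3,1,0]
Step 21: insert hqm at [7, 12, 13, 17] -> counters=[0,0,6,2,0,7,0,6,2,4,2,0,7,5,0,5,1,4,1,0]
Query rj: check counters[9]=4 counters[11]=0 counters[12]=7 counters[18]=1 -> no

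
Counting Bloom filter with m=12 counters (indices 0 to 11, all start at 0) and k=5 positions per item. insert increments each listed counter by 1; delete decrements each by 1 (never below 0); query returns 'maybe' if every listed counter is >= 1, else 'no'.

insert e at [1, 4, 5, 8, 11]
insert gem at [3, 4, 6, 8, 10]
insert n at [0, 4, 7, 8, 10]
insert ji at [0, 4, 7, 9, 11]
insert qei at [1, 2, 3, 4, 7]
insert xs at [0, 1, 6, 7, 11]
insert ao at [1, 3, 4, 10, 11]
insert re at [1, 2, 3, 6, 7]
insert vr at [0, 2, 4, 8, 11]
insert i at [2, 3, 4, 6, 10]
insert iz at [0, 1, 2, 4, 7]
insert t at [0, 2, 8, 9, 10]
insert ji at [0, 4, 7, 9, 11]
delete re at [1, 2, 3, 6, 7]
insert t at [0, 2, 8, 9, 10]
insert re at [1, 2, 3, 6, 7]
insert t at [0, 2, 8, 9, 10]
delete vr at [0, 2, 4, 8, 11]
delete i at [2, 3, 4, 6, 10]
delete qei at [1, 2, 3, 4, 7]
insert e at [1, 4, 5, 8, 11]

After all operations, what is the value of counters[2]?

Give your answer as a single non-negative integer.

Step 1: insert e at [1, 4, 5, 8, 11] -> counters=[0,1,0,0,1,1,0,0,1,0,0,1]
Step 2: insert gem at [3, 4, 6, 8, 10] -> counters=[0,1,0,1,2,1,1,0,2,0,1,1]
Step 3: insert n at [0, 4, 7, 8, 10] -> counters=[1,1,0,1,3,1,1,1,3,0,2,1]
Step 4: insert ji at [0, 4, 7, 9, 11] -> counters=[2,1,0,1,4,1,1,2,3,1,2,2]
Step 5: insert qei at [1, 2, 3, 4, 7] -> counters=[2,2,1,2,5,1,1,3,3,1,2,2]
Step 6: insert xs at [0, 1, 6, 7, 11] -> counters=[3,3,1,2,5,1,2,4,3,1,2,3]
Step 7: insert ao at [1, 3, 4, 10, 11] -> counters=[3,4,1,3,6,1,2,4,3,1,3,4]
Step 8: insert re at [1, 2, 3, 6, 7] -> counters=[3,5,2,4,6,1,3,5,3,1,3,4]
Step 9: insert vr at [0, 2, 4, 8, 11] -> counters=[4,5,3,4,7,1,3,5,4,1,3,5]
Step 10: insert i at [2, 3, 4, 6, 10] -> counters=[4,5,4,5,8,1,4,5,4,1,4,5]
Step 11: insert iz at [0, 1, 2, 4, 7] -> counters=[5,6,5,5,9,1,4,6,4,1,4,5]
Step 12: insert t at [0, 2, 8, 9, 10] -> counters=[6,6,6,5,9,1,4,6,5,2,5,5]
Step 13: insert ji at [0, 4, 7, 9, 11] -> counters=[7,6,6,5,10,1,4,7,5,3,5,6]
Step 14: delete re at [1, 2, 3, 6, 7] -> counters=[7,5,5,4,10,1,3,6,5,3,5,6]
Step 15: insert t at [0, 2, 8, 9, 10] -> counters=[8,5,6,4,10,1,3,6,6,4,6,6]
Step 16: insert re at [1, 2, 3, 6, 7] -> counters=[8,6,7,5,10,1,4,7,6,4,6,6]
Step 17: insert t at [0, 2, 8, 9, 10] -> counters=[9,6,8,5,10,1,4,7,7,5,7,6]
Step 18: delete vr at [0, 2, 4, 8, 11] -> counters=[8,6,7,5,9,1,4,7,6,5,7,5]
Step 19: delete i at [2, 3, 4, 6, 10] -> counters=[8,6,6,4,8,1,3,7,6,5,6,5]
Step 20: delete qei at [1, 2, 3, 4, 7] -> counters=[8,5,5,3,7,1,3,6,6,5,6,5]
Step 21: insert e at [1, 4, 5, 8, 11] -> counters=[8,6,5,3,8,2,3,6,7,5,6,6]
Final counters=[8,6,5,3,8,2,3,6,7,5,6,6] -> counters[2]=5

Answer: 5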